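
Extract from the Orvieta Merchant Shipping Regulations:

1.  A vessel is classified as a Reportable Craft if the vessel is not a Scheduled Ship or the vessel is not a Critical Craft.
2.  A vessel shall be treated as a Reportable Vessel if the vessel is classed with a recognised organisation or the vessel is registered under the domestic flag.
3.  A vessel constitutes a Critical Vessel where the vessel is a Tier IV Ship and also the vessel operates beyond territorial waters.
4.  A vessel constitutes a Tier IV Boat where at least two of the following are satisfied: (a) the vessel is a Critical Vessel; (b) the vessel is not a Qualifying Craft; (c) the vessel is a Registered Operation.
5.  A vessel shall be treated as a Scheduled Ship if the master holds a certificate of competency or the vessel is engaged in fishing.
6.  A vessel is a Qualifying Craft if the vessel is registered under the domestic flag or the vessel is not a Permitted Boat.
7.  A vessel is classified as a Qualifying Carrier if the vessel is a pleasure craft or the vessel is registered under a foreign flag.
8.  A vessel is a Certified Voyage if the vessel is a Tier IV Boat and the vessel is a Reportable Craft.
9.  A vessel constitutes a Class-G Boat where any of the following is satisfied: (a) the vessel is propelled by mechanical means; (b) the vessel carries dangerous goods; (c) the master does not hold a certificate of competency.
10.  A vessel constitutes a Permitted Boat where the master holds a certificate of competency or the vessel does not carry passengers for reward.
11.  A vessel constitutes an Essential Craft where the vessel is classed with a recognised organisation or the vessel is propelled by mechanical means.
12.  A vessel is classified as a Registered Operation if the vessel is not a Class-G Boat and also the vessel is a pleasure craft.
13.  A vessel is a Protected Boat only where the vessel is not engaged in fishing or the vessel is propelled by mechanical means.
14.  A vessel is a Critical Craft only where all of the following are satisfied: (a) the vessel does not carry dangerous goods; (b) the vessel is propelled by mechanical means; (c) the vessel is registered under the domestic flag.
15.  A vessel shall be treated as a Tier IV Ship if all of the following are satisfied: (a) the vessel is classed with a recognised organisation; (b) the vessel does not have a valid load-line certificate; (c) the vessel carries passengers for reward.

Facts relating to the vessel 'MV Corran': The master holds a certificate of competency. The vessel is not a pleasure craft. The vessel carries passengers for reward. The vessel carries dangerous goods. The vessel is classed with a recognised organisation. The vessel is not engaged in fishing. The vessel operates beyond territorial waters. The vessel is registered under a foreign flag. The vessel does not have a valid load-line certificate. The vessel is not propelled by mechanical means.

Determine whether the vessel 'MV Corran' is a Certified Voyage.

paragraph 15 — Tier IV Ship: [the vessel is classed with a recognised organisation? yes] AND [the vessel does not have a valid load-line certificate? yes] AND [the vessel carries passengers for reward? yes] → satisfied.
paragraph 3 — Critical Vessel: [Tier IV Ship (paragraph 15)? yes] AND [the vessel operates beyond territorial waters? yes] → satisfied.
paragraph 10 — Permitted Boat: [the master holds a certificate of competency? yes] OR [the vessel does not carry passengers for reward? no] → satisfied.
paragraph 6 — Qualifying Craft: [the vessel is registered under the domestic flag? no] OR [not a Permitted Boat (paragraph 10)? no] → not satisfied.
paragraph 9 — Class-G Boat: [the vessel is propelled by mechanical means? no] OR [the vessel carries dangerous goods? yes] OR [the master does not hold a certificate of competency? no] → satisfied.
paragraph 12 — Registered Operation: [not a Class-G Boat (paragraph 9)? no] AND [the vessel is a pleasure craft? no] → not satisfied.
paragraph 4 — Tier IV Boat: Critical Vessel (paragraph 3)? yes; not a Qualifying Craft (paragraph 6)? yes; Registered Operation (paragraph 12)? no — 2 of 3 hold (need ≥2) → satisfied.
paragraph 5 — Scheduled Ship: [the master holds a certificate of competency? yes] OR [the vessel is engaged in fishing? no] → satisfied.
paragraph 14 — Critical Craft: [the vessel does not carry dangerous goods? no] AND [the vessel is propelled by mechanical means? no] AND [the vessel is registered under the domestic flag? no] → not satisfied.
paragraph 1 — Reportable Craft: [not a Scheduled Ship (paragraph 5)? no] OR [not a Critical Craft (paragraph 14)? yes] → satisfied.
paragraph 8 — Certified Voyage: [Tier IV Boat (paragraph 4)? yes] AND [Reportable Craft (paragraph 1)? yes] → satisfied.

Yes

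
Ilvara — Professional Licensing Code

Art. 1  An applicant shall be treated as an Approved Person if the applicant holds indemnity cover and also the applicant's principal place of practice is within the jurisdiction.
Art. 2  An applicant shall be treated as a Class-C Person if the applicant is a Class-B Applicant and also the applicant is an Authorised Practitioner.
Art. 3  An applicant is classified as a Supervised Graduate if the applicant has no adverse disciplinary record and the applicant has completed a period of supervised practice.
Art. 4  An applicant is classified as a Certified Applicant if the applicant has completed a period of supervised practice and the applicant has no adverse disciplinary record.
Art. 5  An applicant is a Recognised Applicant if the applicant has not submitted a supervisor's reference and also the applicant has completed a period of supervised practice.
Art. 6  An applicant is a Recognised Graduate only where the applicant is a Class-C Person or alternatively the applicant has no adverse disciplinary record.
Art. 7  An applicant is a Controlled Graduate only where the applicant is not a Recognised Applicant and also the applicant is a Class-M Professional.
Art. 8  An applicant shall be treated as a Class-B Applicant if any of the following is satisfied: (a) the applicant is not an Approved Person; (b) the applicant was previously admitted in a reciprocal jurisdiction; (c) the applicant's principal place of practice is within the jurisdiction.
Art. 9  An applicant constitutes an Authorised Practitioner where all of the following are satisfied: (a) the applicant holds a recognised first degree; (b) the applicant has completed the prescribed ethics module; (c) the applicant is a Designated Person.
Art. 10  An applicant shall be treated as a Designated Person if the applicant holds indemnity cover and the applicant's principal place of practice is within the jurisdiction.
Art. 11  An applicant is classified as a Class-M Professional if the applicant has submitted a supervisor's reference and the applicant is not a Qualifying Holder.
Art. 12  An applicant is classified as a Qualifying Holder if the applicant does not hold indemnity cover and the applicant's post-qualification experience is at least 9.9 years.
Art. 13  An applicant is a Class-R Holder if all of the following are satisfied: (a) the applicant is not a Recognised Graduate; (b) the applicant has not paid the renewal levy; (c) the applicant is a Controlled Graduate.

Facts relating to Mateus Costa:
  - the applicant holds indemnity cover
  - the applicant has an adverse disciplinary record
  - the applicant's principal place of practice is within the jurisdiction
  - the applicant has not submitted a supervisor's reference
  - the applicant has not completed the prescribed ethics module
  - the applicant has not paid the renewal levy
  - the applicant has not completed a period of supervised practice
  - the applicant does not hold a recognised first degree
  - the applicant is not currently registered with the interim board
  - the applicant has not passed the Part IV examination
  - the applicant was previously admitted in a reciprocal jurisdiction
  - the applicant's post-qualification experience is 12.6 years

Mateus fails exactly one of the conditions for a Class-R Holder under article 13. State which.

Controlled Graduate

Under article 1: the applicant holds indemnity cover? yes; and the applicant's principal place of practice is within the jurisdiction? yes. So the applicant is an Approved Person.
Under article 8: not an Approved Person (article 1)? no; or the applicant was previously admitted in a reciprocal jurisdiction? yes; or the applicant's principal place of practice is within the jurisdiction? yes. So the applicant is a Class-B Applicant.
Under article 10: the applicant holds indemnity cover? yes; and the applicant's principal place of practice is within the jurisdiction? yes. So the applicant is a Designated Person.
Under article 9: the applicant holds a recognised first degree? no; and the applicant has completed the prescribed ethics module? no; and Designated Person (article 10)? yes. So the applicant is not an Authorised Practitioner.
Under article 2: Class-B Applicant (article 8)? yes; and Authorised Practitioner (article 9)? no. So the applicant is not a Class-C Person.
Under article 6: Class-C Person (article 2)? no; or the applicant has no adverse disciplinary record? no. So the applicant is not a Recognised Graduate.
Under article 5: the applicant has not submitted a supervisor's reference? yes; and the applicant has completed a period of supervised practice? no. So the applicant is not a Recognised Applicant.
Under article 12: the applicant does not hold indemnity cover? no; and applicant's post-qualification experience: 12.6 years ≥ 9.9 years? yes. So the applicant is not a Qualifying Holder.
Under article 11: the applicant has submitted a supervisor's reference? no; and not a Qualifying Holder (article 12)? yes. So the applicant is not a Class-M Professional.
Under article 7: not a Recognised Applicant (article 5)? yes; and Class-M Professional (article 11)? no. So the applicant is not a Controlled Graduate.
Under article 13: not a Recognised Graduate (article 6)? yes; and the applicant has not paid the renewal levy? yes; and Controlled Graduate (article 7)? no. So the applicant is not a Class-R Holder.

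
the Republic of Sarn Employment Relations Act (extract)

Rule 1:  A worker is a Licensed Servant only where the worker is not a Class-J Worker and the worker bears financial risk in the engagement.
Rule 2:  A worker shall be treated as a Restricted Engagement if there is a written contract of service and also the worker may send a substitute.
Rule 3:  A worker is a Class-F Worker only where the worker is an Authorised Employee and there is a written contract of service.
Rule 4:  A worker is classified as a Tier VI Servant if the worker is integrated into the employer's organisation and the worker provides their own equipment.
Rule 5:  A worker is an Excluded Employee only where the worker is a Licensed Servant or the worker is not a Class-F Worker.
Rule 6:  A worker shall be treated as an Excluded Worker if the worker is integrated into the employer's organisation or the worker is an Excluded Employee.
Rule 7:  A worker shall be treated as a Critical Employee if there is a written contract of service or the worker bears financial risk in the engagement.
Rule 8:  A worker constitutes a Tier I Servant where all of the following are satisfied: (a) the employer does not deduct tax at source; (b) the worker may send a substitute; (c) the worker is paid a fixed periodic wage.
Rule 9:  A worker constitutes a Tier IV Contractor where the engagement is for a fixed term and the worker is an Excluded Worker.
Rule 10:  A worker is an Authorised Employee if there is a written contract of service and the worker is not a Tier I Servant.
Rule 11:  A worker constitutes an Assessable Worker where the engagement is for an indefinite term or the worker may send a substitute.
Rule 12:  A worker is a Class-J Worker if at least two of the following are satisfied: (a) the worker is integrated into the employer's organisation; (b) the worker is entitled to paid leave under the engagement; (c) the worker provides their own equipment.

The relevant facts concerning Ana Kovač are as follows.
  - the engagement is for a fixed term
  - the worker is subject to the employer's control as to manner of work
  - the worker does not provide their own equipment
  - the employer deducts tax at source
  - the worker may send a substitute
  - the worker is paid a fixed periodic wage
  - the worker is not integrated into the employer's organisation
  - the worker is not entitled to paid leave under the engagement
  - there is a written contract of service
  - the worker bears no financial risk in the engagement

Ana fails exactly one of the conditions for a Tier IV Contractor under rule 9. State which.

rule 12 — Class-J Worker: the worker is integrated into the employer's organisation? no; the worker is entitled to paid leave under the engagement? no; the worker provides their own equipment? no — 0 of 3 hold (need ≥2) → not satisfied.
rule 1 — Licensed Servant: [not a Class-J Worker (rule 12)? yes] AND [the worker bears financial risk in the engagement? no] → not satisfied.
rule 8 — Tier I Servant: [the employer does not deduct tax at source? no] AND [the worker may send a substitute? yes] AND [the worker is paid a fixed periodic wage? yes] → not satisfied.
rule 10 — Authorised Employee: [there is a written contract of service? yes] AND [not a Tier I Servant (rule 8)? yes] → satisfied.
rule 3 — Class-F Worker: [Authorised Employee (rule 10)? yes] AND [there is a written contract of service? yes] → satisfied.
rule 5 — Excluded Employee: [Licensed Servant (rule 1)? no] OR [not a Class-F Worker (rule 3)? no] → not satisfied.
rule 6 — Excluded Worker: [the worker is integrated into the employer's organisation? no] OR [Excluded Employee (rule 5)? no] → not satisfied.
rule 9 — Tier IV Contractor: [the engagement is for a fixed term? yes] AND [Excluded Worker (rule 6)? no] → not satisfied.

Excluded Worker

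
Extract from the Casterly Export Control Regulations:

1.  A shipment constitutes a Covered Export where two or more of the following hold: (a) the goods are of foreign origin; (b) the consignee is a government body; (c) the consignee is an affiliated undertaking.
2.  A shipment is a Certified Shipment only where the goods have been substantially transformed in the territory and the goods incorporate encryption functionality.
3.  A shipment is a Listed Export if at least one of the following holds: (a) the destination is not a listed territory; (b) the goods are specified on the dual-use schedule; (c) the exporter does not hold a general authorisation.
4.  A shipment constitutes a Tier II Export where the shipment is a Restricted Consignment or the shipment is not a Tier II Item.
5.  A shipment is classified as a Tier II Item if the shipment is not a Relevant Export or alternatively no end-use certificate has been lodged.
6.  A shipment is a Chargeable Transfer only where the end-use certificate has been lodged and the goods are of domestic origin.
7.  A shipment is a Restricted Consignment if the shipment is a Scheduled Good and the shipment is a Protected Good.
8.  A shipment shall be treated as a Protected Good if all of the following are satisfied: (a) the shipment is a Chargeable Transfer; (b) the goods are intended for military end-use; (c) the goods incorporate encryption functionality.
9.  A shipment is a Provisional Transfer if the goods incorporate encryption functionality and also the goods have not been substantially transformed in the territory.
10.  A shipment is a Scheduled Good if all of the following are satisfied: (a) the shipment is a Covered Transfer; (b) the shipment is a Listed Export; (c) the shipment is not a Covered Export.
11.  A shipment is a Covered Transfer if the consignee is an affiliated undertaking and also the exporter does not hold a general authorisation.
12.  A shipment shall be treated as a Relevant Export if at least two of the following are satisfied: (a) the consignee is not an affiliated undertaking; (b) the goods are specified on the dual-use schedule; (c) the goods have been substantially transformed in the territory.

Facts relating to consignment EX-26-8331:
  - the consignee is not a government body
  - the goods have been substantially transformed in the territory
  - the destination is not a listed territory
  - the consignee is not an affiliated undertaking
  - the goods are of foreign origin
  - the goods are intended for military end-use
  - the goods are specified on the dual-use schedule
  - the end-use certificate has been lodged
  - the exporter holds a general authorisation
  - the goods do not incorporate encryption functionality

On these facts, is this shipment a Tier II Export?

Yes

Under paragraph 11: the consignee is an affiliated undertaking? no; and the exporter does not hold a general authorisation? no. So the shipment is not a Covered Transfer.
Under paragraph 3: the destination is not a listed territory? yes; or the goods are specified on the dual-use schedule? yes; or the exporter does not hold a general authorisation? no. So the shipment is a Listed Export.
Under paragraph 1: the goods are of foreign origin? yes; the consignee is a government body? no; the consignee is an affiliated undertaking? no — 1 of 3 hold (need ≥2) → not satisfied.
Under paragraph 10: Covered Transfer (paragraph 11)? no; and Listed Export (paragraph 3)? yes; and not a Covered Export (paragraph 1)? yes. So the shipment is not a Scheduled Good.
Under paragraph 6: the end-use certificate has been lodged? yes; and the goods are of domestic origin? no. So the shipment is not a Chargeable Transfer.
Under paragraph 8: Chargeable Transfer (paragraph 6)? no; and the goods are intended for military end-use? yes; and the goods incorporate encryption functionality? no. So the shipment is not a Protected Good.
Under paragraph 7: Scheduled Good (paragraph 10)? no; and Protected Good (paragraph 8)? no. So the shipment is not a Restricted Consignment.
Under paragraph 12: the consignee is not an affiliated undertaking? yes; the goods are specified on the dual-use schedule? yes; the goods have been substantially transformed in the territory? yes — 3 of 3 hold (need ≥2) → satisfied.
Under paragraph 5: not a Relevant Export (paragraph 12)? no; or no end-use certificate has been lodged? no. So the shipment is not a Tier II Item.
Under paragraph 4: Restricted Consignment (paragraph 7)? no; or not a Tier II Item (paragraph 5)? yes. So the shipment is a Tier II Export.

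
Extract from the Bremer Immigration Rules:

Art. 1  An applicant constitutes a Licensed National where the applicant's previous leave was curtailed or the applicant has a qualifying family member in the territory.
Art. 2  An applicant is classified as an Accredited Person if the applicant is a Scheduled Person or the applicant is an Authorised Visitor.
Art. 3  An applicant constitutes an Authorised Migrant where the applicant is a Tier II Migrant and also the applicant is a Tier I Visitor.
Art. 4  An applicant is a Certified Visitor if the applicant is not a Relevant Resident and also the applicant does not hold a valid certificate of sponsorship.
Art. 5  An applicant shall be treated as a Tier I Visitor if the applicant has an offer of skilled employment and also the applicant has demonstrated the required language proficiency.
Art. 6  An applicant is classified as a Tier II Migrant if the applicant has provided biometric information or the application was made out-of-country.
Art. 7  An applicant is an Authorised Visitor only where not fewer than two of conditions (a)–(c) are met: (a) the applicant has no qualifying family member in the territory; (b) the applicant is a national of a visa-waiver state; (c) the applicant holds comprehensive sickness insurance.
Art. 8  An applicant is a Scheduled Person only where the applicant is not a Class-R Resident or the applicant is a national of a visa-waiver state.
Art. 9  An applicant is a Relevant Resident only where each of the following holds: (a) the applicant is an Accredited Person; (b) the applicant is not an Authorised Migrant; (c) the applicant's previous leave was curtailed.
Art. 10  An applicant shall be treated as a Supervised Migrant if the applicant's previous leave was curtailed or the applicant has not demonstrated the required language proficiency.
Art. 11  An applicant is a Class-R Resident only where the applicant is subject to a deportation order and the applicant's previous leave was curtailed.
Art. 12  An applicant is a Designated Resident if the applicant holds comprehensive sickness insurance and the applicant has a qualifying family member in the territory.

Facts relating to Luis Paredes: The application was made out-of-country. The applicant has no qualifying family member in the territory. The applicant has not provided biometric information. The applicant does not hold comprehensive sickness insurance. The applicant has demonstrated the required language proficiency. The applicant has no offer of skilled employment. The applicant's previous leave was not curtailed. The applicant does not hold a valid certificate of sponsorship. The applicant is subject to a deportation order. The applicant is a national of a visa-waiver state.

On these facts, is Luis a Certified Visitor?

Yes

article 11 — Class-R Resident: [the applicant is subject to a deportation order? yes] AND [the applicant's previous leave was curtailed? no] → not satisfied.
article 8 — Scheduled Person: [not a Class-R Resident (article 11)? yes] OR [the applicant is a national of a visa-waiver state? yes] → satisfied.
article 7 — Authorised Visitor: the applicant has no qualifying family member in the territory? yes; the applicant is a national of a visa-waiver state? yes; the applicant holds comprehensive sickness insurance? no — 2 of 3 hold (need ≥2) → satisfied.
article 2 — Accredited Person: [Scheduled Person (article 8)? yes] OR [Authorised Visitor (article 7)? yes] → satisfied.
article 6 — Tier II Migrant: [the applicant has provided biometric information? no] OR [the application was made out-of-country? yes] → satisfied.
article 5 — Tier I Visitor: [the applicant has an offer of skilled employment? no] AND [the applicant has demonstrated the required language proficiency? yes] → not satisfied.
article 3 — Authorised Migrant: [Tier II Migrant (article 6)? yes] AND [Tier I Visitor (article 5)? no] → not satisfied.
article 9 — Relevant Resident: [Accredited Person (article 2)? yes] AND [not an Authorised Migrant (article 3)? yes] AND [the applicant's previous leave was curtailed? no] → not satisfied.
article 4 — Certified Visitor: [not a Relevant Resident (article 9)? yes] AND [the applicant does not hold a valid certificate of sponsorship? yes] → satisfied.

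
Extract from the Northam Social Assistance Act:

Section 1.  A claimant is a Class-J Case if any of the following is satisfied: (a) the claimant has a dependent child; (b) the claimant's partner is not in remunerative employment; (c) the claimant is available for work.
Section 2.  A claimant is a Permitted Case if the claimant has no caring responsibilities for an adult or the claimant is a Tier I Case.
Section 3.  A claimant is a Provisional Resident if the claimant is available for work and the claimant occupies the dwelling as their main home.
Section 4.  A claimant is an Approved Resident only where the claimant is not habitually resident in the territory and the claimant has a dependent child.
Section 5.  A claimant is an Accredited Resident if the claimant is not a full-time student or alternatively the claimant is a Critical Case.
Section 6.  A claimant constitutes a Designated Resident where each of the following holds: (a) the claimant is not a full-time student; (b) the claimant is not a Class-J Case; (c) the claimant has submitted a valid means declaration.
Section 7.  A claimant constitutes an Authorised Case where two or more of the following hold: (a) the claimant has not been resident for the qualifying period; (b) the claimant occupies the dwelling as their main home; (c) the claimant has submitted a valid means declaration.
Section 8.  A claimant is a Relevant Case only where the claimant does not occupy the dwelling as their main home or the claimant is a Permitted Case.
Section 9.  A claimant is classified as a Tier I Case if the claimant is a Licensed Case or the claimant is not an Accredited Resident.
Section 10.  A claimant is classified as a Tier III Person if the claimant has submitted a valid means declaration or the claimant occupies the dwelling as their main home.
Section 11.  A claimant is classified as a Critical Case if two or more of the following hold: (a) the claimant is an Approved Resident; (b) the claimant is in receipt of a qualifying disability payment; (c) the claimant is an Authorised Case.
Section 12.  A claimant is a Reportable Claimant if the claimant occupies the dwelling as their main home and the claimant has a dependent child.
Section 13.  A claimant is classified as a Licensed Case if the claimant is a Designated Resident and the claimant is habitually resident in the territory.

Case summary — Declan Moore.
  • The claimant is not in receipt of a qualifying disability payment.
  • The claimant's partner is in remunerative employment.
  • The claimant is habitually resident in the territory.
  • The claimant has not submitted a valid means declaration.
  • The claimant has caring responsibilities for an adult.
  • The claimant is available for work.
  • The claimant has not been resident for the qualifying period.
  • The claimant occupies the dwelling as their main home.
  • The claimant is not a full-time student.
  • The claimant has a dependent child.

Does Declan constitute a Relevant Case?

No

section 1 — Class-J Case: [the claimant has a dependent child? yes] OR [the claimant's partner is not in remunerative employment? no] OR [the claimant is available for work? yes] → satisfied.
section 6 — Designated Resident: [the claimant is not a full-time student? yes] AND [not a Class-J Case (section 1)? no] AND [the claimant has submitted a valid means declaration? no] → not satisfied.
section 13 — Licensed Case: [Designated Resident (section 6)? no] AND [the claimant is habitually resident in the territory? yes] → not satisfied.
section 4 — Approved Resident: [the claimant is not habitually resident in the territory? no] AND [the claimant has a dependent child? yes] → not satisfied.
section 7 — Authorised Case: the claimant has not been resident for the qualifying period? yes; the claimant occupies the dwelling as their main home? yes; the claimant has submitted a valid means declaration? no — 2 of 3 hold (need ≥2) → satisfied.
section 11 — Critical Case: Approved Resident (section 4)? no; the claimant is in receipt of a qualifying disability payment? no; Authorised Case (section 7)? yes — 1 of 3 hold (need ≥2) → not satisfied.
section 5 — Accredited Resident: [the claimant is not a full-time student? yes] OR [Critical Case (section 11)? no] → satisfied.
section 9 — Tier I Case: [Licensed Case (section 13)? no] OR [not an Accredited Resident (section 5)? no] → not satisfied.
section 2 — Permitted Case: [the claimant has no caring responsibilities for an adult? no] OR [Tier I Case (section 9)? no] → not satisfied.
section 8 — Relevant Case: [the claimant does not occupy the dwelling as their main home? no] OR [Permitted Case (section 2)? no] → not satisfied.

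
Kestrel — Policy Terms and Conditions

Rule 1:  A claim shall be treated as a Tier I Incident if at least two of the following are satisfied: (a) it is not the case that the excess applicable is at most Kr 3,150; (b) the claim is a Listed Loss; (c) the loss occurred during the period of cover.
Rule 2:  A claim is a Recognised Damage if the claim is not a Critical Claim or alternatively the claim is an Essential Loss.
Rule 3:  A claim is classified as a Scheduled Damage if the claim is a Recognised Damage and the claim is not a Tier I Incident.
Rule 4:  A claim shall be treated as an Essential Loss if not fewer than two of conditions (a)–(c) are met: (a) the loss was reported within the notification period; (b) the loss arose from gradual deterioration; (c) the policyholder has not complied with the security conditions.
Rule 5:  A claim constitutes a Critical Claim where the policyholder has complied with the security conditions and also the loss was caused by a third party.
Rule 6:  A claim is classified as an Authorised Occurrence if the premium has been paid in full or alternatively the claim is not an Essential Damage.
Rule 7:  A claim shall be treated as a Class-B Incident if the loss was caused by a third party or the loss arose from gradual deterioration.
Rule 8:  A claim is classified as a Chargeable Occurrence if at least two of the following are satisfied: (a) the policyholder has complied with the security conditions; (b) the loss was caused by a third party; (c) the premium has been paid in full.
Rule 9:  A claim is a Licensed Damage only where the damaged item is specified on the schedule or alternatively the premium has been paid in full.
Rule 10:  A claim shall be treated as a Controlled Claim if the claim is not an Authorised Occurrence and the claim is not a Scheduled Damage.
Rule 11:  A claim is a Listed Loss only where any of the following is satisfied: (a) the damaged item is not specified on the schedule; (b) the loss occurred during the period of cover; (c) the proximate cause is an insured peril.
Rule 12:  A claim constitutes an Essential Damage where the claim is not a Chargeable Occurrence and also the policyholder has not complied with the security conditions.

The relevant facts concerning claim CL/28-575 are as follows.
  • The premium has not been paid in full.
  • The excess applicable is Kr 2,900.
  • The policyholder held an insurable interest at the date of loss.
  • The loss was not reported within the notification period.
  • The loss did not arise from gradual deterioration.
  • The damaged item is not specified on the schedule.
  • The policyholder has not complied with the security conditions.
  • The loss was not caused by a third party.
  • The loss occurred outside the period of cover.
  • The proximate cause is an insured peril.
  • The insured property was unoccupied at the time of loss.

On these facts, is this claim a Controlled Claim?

rule 8 — Chargeable Occurrence: the policyholder has complied with the security conditions? no; the loss was caused by a third party? no; the premium has been paid in full? no — 0 of 3 hold (need ≥2) → not satisfied.
rule 12 — Essential Damage: [not a Chargeable Occurrence (rule 8)? yes] AND [the policyholder has not complied with the security conditions? yes] → satisfied.
rule 6 — Authorised Occurrence: [the premium has been paid in full? no] OR [not an Essential Damage (rule 12)? no] → not satisfied.
rule 5 — Critical Claim: [the policyholder has complied with the security conditions? no] AND [the loss was caused by a third party? no] → not satisfied.
rule 4 — Essential Loss: the loss was reported within the notification period? no; the loss arose from gradual deterioration? no; the policyholder has not complied with the security conditions? yes — 1 of 3 hold (need ≥2) → not satisfied.
rule 2 — Recognised Damage: [not a Critical Claim (rule 5)? yes] OR [Essential Loss (rule 4)? no] → satisfied.
rule 11 — Listed Loss: [the damaged item is not specified on the schedule? yes] OR [the loss occurred during the period of cover? no] OR [the proximate cause is an insured peril? yes] → satisfied.
rule 1 — Tier I Incident: excess applicable: Kr 2,900 ≤ Kr 3,150? yes, so negated condition no; Listed Loss (rule 11)? yes; the loss occurred during the period of cover? no — 1 of 3 hold (need ≥2) → not satisfied.
rule 3 — Scheduled Damage: [Recognised Damage (rule 2)? yes] AND [not a Tier I Incident (rule 1)? yes] → satisfied.
rule 10 — Controlled Claim: [not an Authorised Occurrence (rule 6)? yes] AND [not a Scheduled Damage (rule 3)? no] → not satisfied.

No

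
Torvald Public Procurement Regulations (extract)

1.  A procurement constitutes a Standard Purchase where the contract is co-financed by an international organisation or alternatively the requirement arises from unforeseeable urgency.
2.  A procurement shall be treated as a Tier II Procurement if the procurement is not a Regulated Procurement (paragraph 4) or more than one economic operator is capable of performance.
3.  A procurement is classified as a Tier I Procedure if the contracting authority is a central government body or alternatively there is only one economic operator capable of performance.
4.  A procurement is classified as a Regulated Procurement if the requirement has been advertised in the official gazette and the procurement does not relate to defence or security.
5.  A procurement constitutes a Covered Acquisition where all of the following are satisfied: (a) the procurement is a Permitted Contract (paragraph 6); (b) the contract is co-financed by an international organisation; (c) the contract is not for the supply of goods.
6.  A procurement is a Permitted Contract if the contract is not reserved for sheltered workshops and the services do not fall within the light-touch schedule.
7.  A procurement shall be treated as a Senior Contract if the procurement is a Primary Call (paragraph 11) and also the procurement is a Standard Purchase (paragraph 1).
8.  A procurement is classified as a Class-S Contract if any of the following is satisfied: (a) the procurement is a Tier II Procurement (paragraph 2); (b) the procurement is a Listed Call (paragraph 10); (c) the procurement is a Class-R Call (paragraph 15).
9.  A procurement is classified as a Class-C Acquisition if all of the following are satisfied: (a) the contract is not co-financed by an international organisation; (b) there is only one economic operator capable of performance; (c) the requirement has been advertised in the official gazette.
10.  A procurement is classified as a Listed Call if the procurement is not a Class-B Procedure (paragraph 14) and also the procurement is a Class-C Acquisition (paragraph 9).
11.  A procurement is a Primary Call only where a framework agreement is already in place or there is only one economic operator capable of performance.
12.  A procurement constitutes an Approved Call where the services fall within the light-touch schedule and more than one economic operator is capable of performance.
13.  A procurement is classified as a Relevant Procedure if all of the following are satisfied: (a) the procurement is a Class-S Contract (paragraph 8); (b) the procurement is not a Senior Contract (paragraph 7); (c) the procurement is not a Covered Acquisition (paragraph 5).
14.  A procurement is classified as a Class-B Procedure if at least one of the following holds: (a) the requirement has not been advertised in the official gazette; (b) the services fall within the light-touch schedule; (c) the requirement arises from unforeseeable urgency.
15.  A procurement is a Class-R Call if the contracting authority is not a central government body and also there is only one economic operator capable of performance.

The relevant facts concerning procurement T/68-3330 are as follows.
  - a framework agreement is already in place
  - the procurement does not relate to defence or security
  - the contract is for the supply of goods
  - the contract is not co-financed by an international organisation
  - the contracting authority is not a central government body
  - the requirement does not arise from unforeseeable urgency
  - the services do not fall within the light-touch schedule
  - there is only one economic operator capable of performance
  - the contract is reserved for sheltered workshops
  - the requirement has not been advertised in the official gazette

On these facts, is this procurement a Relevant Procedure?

Yes

paragraph 4 — Regulated Procurement: [the requirement has been advertised in the official gazette? no] AND [the procurement does not relate to defence or security? yes] → not satisfied.
paragraph 2 — Tier II Procurement: [not a Regulated Procurement (paragraph 4)? yes] OR [more than one economic operator is capable of performance? no] → satisfied.
paragraph 14 — Class-B Procedure: [the requirement has not been advertised in the official gazette? yes] OR [the services fall within the light-touch schedule? no] OR [the requirement arises from unforeseeable urgency? no] → satisfied.
paragraph 9 — Class-C Acquisition: [the contract is not co-financed by an international organisation? yes] AND [there is only one economic operator capable of performance? yes] AND [the requirement has been advertised in the official gazette? no] → not satisfied.
paragraph 10 — Listed Call: [not a Class-B Procedure (paragraph 14)? no] AND [Class-C Acquisition (paragraph 9)? no] → not satisfied.
paragraph 15 — Class-R Call: [the contracting authority is not a central government body? yes] AND [there is only one economic operator capable of performance? yes] → satisfied.
paragraph 8 — Class-S Contract: [Tier II Procurement (paragraph 2)? yes] OR [Listed Call (paragraph 10)? no] OR [Class-R Call (paragraph 15)? yes] → satisfied.
paragraph 11 — Primary Call: [a framework agreement is already in place? yes] OR [there is only one economic operator capable of performance? yes] → satisfied.
paragraph 1 — Standard Purchase: [the contract is co-financed by an international organisation? no] OR [the requirement arises from unforeseeable urgency? no] → not satisfied.
paragraph 7 — Senior Contract: [Primary Call (paragraph 11)? yes] AND [Standard Purchase (paragraph 1)? no] → not satisfied.
paragraph 6 — Permitted Contract: [the contract is not reserved for sheltered workshops? no] AND [the services do not fall within the light-touch schedule? yes] → not satisfied.
paragraph 5 — Covered Acquisition: [Permitted Contract (paragraph 6)? no] AND [the contract is co-financed by an international organisation? no] AND [the contract is not for the supply of goods? no] → not satisfied.
paragraph 13 — Relevant Procedure: [Class-S Contract (paragraph 8)? yes] AND [not a Senior Contract (paragraph 7)? yes] AND [not a Covered Acquisition (paragraph 5)? yes] → satisfied.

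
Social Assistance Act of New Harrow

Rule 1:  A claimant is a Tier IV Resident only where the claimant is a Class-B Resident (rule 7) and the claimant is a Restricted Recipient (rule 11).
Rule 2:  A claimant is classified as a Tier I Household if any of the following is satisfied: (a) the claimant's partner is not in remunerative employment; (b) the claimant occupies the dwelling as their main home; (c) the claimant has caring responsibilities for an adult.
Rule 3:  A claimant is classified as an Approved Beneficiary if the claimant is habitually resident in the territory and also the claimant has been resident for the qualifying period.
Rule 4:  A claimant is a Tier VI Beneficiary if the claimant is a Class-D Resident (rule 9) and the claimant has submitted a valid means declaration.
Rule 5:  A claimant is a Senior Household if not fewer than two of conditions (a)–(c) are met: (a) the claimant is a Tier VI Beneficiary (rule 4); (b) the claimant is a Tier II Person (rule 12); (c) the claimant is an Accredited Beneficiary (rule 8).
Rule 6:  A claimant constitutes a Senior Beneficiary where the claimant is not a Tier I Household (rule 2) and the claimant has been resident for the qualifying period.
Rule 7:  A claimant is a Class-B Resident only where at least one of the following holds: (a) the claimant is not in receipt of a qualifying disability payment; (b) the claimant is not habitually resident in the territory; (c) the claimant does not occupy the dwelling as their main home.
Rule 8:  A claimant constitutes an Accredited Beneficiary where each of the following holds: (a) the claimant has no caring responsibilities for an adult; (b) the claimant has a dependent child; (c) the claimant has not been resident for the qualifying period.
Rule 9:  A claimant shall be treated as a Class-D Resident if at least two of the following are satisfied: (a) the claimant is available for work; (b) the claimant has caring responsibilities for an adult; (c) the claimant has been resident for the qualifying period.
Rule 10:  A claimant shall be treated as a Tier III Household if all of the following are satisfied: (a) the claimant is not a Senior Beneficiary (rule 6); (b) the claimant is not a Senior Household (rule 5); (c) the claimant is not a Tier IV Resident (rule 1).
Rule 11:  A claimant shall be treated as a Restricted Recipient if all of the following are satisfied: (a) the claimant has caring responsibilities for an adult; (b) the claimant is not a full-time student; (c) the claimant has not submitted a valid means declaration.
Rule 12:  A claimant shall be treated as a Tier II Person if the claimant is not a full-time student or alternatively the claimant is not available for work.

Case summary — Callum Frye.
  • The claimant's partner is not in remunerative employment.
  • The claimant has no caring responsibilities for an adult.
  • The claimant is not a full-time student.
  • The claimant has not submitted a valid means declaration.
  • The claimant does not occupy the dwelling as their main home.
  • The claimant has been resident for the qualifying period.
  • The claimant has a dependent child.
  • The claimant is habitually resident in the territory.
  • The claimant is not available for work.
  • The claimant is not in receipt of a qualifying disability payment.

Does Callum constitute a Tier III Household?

Yes

rule 2 — Tier I Household: [the claimant's partner is not in remunerative employment? yes] OR [the claimant occupies the dwelling as their main home? no] OR [the claimant has caring responsibilities for an adult? no] → satisfied.
rule 6 — Senior Beneficiary: [not a Tier I Household (rule 2)? no] AND [the claimant has been resident for the qualifying period? yes] → not satisfied.
rule 9 — Class-D Resident: the claimant is available for work? no; the claimant has caring responsibilities for an adult? no; the claimant has been resident for the qualifying period? yes — 1 of 3 hold (need ≥2) → not satisfied.
rule 4 — Tier VI Beneficiary: [Class-D Resident (rule 9)? no] AND [the claimant has submitted a valid means declaration? no] → not satisfied.
rule 12 — Tier II Person: [the claimant is not a full-time student? yes] OR [the claimant is not available for work? yes] → satisfied.
rule 8 — Accredited Beneficiary: [the claimant has no caring responsibilities for an adult? yes] AND [the claimant has a dependent child? yes] AND [the claimant has not been resident for the qualifying period? no] → not satisfied.
rule 5 — Senior Household: Tier VI Beneficiary (rule 4)? no; Tier II Person (rule 12)? yes; Accredited Beneficiary (rule 8)? no — 1 of 3 hold (need ≥2) → not satisfied.
rule 7 — Class-B Resident: [the claimant is not in receipt of a qualifying disability payment? yes] OR [the claimant is not habitually resident in the territory? no] OR [the claimant does not occupy the dwelling as their main home? yes] → satisfied.
rule 11 — Restricted Recipient: [the claimant has caring responsibilities for an adult? no] AND [the claimant is not a full-time student? yes] AND [the claimant has not submitted a valid means declaration? yes] → not satisfied.
rule 1 — Tier IV Resident: [Class-B Resident (rule 7)? yes] AND [Restricted Recipient (rule 11)? no] → not satisfied.
rule 10 — Tier III Household: [not a Senior Beneficiary (rule 6)? yes] AND [not a Senior Household (rule 5)? yes] AND [not a Tier IV Resident (rule 1)? yes] → satisfied.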